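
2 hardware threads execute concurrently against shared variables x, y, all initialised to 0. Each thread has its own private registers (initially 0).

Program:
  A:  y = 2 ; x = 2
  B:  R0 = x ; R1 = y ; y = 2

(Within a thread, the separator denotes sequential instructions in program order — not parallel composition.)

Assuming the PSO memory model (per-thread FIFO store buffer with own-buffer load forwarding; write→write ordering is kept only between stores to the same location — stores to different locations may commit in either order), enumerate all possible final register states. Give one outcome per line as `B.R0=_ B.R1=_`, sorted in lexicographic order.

B.R0=0 B.R1=0
B.R0=0 B.R1=2
B.R0=2 B.R1=0
B.R0=2 B.R1=2

outcome vector order: (B.R0,B.R1)
|PSO outcomes| = 4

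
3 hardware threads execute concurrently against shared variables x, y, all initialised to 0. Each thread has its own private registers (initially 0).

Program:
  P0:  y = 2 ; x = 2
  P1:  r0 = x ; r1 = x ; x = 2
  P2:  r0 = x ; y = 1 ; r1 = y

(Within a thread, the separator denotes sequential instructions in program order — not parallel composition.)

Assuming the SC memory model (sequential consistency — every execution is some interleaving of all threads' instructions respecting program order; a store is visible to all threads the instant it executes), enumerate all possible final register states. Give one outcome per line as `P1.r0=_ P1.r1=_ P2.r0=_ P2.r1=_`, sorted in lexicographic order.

outcome vector order: (P1.r0,P1.r1,P2.r0,P2.r1)
|SC outcomes| = 10

P1.r0=0 P1.r1=0 P2.r0=0 P2.r1=1
P1.r0=0 P1.r1=0 P2.r0=0 P2.r1=2
P1.r0=0 P1.r1=0 P2.r0=2 P2.r1=1
P1.r0=0 P1.r1=0 P2.r0=2 P2.r1=2
P1.r0=0 P1.r1=2 P2.r0=0 P2.r1=1
P1.r0=0 P1.r1=2 P2.r0=0 P2.r1=2
P1.r0=0 P1.r1=2 P2.r0=2 P2.r1=1
P1.r0=2 P1.r1=2 P2.r0=0 P2.r1=1
P1.r0=2 P1.r1=2 P2.r0=0 P2.r1=2
P1.r0=2 P1.r1=2 P2.r0=2 P2.r1=1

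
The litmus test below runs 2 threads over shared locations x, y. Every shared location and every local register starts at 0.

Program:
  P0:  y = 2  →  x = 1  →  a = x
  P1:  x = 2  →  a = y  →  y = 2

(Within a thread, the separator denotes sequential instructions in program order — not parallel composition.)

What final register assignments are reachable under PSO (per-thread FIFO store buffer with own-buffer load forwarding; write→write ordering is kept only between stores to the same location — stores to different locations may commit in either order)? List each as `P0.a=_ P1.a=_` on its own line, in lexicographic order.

P0.a=1 P1.a=0
P0.a=1 P1.a=2
P0.a=2 P1.a=0
P0.a=2 P1.a=2

outcome vector order: (P0.a,P1.a)
|PSO outcomes| = 4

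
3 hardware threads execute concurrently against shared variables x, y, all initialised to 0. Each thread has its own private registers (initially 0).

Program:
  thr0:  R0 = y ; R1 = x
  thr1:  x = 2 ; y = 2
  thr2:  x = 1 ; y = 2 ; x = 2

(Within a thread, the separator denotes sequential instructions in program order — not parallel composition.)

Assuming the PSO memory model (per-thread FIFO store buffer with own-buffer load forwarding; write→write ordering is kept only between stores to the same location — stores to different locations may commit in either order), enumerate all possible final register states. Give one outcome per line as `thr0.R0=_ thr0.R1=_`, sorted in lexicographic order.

outcome vector order: (thr0.R0,thr0.R1)
|PSO outcomes| = 6

thr0.R0=0 thr0.R1=0
thr0.R0=0 thr0.R1=1
thr0.R0=0 thr0.R1=2
thr0.R0=2 thr0.R1=0
thr0.R0=2 thr0.R1=1
thr0.R0=2 thr0.R1=2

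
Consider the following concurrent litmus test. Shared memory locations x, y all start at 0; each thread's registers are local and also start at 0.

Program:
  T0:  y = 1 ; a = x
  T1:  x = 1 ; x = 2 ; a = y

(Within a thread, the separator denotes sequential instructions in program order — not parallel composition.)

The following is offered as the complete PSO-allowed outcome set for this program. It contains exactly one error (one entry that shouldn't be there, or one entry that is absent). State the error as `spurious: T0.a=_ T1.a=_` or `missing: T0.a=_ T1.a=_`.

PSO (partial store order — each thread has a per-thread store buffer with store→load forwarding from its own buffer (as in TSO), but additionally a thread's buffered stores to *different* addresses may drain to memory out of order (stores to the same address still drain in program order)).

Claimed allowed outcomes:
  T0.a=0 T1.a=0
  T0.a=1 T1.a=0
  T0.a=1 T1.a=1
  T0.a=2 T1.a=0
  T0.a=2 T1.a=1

outcome vector order: (T0.a,T1.a)
PSO (6): <0 0> <0 1> <1 0> <1 1> <2 0> <2 1>
PSO∖claimed = {<0 1>}

missing: T0.a=0 T1.a=1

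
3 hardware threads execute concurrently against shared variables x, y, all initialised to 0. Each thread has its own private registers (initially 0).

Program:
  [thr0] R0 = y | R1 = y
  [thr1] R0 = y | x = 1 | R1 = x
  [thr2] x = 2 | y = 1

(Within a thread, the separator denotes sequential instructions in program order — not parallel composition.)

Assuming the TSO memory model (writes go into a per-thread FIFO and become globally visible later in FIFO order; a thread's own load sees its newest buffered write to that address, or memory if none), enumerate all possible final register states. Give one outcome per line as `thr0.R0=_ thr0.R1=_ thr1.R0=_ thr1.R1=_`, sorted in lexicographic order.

thr0.R0=0 thr0.R1=0 thr1.R0=0 thr1.R1=1
thr0.R0=0 thr0.R1=0 thr1.R0=0 thr1.R1=2
thr0.R0=0 thr0.R1=0 thr1.R0=1 thr1.R1=1
thr0.R0=0 thr0.R1=1 thr1.R0=0 thr1.R1=1
thr0.R0=0 thr0.R1=1 thr1.R0=0 thr1.R1=2
thr0.R0=0 thr0.R1=1 thr1.R0=1 thr1.R1=1
thr0.R0=1 thr0.R1=1 thr1.R0=0 thr1.R1=1
thr0.R0=1 thr0.R1=1 thr1.R0=0 thr1.R1=2
thr0.R0=1 thr0.R1=1 thr1.R0=1 thr1.R1=1

outcome vector order: (thr0.R0,thr0.R1,thr1.R0,thr1.R1)
|TSO outcomes| = 9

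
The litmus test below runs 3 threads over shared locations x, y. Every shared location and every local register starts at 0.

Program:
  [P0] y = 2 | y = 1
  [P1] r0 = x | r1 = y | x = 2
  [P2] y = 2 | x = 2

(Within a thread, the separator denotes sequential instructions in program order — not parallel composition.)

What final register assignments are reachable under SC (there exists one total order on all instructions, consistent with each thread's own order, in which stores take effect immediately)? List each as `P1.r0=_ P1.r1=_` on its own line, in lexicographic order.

outcome vector order: (P1.r0,P1.r1)
|SC outcomes| = 5

P1.r0=0 P1.r1=0
P1.r0=0 P1.r1=1
P1.r0=0 P1.r1=2
P1.r0=2 P1.r1=1
P1.r0=2 P1.r1=2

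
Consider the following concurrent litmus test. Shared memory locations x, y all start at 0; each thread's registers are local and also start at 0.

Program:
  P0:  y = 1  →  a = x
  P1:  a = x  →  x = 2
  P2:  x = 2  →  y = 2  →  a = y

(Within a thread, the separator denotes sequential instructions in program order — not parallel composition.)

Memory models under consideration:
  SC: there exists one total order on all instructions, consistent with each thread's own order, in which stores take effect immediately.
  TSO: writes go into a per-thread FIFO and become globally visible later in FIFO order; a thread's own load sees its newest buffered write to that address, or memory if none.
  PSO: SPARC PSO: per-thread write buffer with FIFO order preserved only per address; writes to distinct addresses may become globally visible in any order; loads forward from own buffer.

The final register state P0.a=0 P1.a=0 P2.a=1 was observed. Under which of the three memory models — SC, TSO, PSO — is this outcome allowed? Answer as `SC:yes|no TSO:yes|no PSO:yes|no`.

SC:no TSO:yes PSO:yes

outcome vector order: (P0.a,P1.a,P2.a)
SC: 6 outcomes — {0/0/2, 0/2/2, 2/0/1, 2/0/2, 2/2/1, 2/2/2}
TSO: 8 outcomes — {0/0/1, 0/0/2, 0/2/1, 0/2/2, 2/0/1, 2/0/2, 2/2/1, 2/2/2}
PSO: 8 outcomes — {0/0/1, 0/0/2, 0/2/1, 0/2/2, 2/0/1, 2/0/2, 2/2/1, 2/2/2}
target 0/0/1 ∈ {TSO,PSO}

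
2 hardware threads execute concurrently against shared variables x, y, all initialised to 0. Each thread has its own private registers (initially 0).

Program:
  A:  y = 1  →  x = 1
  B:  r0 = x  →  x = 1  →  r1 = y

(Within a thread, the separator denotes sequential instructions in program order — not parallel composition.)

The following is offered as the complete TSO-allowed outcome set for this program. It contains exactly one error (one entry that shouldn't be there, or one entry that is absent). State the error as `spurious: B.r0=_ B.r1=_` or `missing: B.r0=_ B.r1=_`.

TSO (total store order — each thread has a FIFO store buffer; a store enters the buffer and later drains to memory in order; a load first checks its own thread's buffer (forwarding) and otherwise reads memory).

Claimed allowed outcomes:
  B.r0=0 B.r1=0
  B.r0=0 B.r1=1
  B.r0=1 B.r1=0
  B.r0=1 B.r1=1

spurious: B.r0=1 B.r1=0

outcome vector order: (B.r0,B.r1)
[TSO] allowed = {00; 01; 11}
claimed∖TSO = {10}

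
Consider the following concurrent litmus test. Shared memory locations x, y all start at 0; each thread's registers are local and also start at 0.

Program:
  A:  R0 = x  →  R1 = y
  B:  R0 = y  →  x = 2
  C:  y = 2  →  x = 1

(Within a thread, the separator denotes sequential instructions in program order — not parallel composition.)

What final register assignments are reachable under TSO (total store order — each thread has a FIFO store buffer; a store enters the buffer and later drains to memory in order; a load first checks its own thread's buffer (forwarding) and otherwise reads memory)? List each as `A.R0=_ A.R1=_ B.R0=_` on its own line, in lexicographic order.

outcome vector order: (A.R0,A.R1,B.R0)
|TSO outcomes| = 9

A.R0=0 A.R1=0 B.R0=0
A.R0=0 A.R1=0 B.R0=2
A.R0=0 A.R1=2 B.R0=0
A.R0=0 A.R1=2 B.R0=2
A.R0=1 A.R1=2 B.R0=0
A.R0=1 A.R1=2 B.R0=2
A.R0=2 A.R1=0 B.R0=0
A.R0=2 A.R1=2 B.R0=0
A.R0=2 A.R1=2 B.R0=2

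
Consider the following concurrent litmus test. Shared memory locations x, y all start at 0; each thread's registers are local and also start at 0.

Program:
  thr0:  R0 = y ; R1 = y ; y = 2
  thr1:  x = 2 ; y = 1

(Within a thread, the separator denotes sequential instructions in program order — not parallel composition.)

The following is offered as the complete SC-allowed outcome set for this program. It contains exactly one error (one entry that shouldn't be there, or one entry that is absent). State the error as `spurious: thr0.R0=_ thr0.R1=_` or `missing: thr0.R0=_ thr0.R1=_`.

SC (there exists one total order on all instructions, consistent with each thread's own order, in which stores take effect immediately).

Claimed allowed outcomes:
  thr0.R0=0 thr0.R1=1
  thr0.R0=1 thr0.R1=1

outcome vector order: (thr0.R0,thr0.R1)
[SC] allowed = {(0,0) (0,1) (1,1)}
SC∖claimed = {(0,0)}

missing: thr0.R0=0 thr0.R1=0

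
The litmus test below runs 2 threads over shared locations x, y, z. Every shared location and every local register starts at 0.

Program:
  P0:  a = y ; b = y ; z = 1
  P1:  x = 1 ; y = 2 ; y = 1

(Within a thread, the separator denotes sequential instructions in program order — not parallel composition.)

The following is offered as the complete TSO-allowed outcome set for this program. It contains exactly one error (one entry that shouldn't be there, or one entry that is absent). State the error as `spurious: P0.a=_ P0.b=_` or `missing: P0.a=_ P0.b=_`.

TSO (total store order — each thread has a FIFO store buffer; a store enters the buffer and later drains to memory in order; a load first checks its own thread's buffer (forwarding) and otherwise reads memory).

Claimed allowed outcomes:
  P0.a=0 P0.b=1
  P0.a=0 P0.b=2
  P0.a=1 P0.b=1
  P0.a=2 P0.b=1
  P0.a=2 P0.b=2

missing: P0.a=0 P0.b=0

outcome vector order: (P0.a,P0.b)
under TSO → 0/0; 0/1; 0/2; 1/1; 2/1; 2/2
TSO∖claimed = {0/0}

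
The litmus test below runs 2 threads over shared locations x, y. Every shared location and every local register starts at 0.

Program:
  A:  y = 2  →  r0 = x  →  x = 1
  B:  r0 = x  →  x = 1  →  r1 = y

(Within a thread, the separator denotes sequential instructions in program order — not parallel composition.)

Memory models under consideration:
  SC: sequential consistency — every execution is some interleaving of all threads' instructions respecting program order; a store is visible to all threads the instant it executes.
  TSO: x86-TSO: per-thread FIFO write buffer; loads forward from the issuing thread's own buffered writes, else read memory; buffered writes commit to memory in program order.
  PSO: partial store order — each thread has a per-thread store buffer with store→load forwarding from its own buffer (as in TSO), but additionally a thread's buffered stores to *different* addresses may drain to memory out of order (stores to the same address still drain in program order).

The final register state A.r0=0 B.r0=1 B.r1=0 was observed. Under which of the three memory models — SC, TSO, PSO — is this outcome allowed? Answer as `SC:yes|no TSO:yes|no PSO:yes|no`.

SC:no TSO:no PSO:yes

outcome vector order: (A.r0,B.r0,B.r1)
SC (4): <0 0 2>, <0 1 2>, <1 0 0>, <1 0 2>
TSO (5): <0 0 0>, <0 0 2>, <0 1 2>, <1 0 0>, <1 0 2>
PSO (6): <0 0 0>, <0 0 2>, <0 1 0>, <0 1 2>, <1 0 0>, <1 0 2>
target <0 1 0> ∈ {PSO}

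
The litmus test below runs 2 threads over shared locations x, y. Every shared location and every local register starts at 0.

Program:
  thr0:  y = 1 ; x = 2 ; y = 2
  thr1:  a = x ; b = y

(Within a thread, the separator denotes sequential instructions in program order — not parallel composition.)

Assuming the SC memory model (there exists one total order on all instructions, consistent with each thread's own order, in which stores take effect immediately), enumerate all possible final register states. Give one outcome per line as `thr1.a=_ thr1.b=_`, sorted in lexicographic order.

outcome vector order: (thr1.a,thr1.b)
|SC outcomes| = 5

thr1.a=0 thr1.b=0
thr1.a=0 thr1.b=1
thr1.a=0 thr1.b=2
thr1.a=2 thr1.b=1
thr1.a=2 thr1.b=2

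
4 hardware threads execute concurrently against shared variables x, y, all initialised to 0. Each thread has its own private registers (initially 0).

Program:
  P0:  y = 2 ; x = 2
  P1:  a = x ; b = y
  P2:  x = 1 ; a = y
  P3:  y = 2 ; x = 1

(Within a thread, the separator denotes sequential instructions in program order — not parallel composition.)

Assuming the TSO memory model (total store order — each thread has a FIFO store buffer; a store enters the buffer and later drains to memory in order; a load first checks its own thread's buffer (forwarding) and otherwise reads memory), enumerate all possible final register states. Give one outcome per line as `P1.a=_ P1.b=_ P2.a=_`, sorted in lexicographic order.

outcome vector order: (P1.a,P1.b,P2.a)
|TSO outcomes| = 10

P1.a=0 P1.b=0 P2.a=0
P1.a=0 P1.b=0 P2.a=2
P1.a=0 P1.b=2 P2.a=0
P1.a=0 P1.b=2 P2.a=2
P1.a=1 P1.b=0 P2.a=0
P1.a=1 P1.b=0 P2.a=2
P1.a=1 P1.b=2 P2.a=0
P1.a=1 P1.b=2 P2.a=2
P1.a=2 P1.b=2 P2.a=0
P1.a=2 P1.b=2 P2.a=2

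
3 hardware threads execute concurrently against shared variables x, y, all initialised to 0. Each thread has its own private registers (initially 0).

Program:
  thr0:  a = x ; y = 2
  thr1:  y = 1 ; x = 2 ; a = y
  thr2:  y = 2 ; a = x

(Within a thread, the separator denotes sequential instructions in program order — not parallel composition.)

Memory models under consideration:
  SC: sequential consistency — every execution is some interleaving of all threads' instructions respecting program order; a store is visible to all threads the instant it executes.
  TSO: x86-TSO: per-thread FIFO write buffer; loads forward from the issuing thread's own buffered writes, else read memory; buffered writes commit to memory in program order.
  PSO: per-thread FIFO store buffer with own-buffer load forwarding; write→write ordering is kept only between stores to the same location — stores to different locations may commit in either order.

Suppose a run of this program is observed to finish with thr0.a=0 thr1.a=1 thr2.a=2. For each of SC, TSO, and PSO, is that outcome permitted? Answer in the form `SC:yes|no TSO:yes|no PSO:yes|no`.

SC:yes TSO:yes PSO:yes

outcome vector order: (thr0.a,thr1.a,thr2.a)
[SC] allowed = {(0,1,0) (0,1,2) (0,2,0) (0,2,2) (2,1,0) (2,1,2) (2,2,0) (2,2,2)}
[TSO] allowed = {(0,1,0) (0,1,2) (0,2,0) (0,2,2) (2,1,0) (2,1,2) (2,2,0) (2,2,2)}
[PSO] allowed = {(0,1,0) (0,1,2) (0,2,0) (0,2,2) (2,1,0) (2,1,2) (2,2,0) (2,2,2)}
target (0,1,2) ∈ {SC,TSO,PSO}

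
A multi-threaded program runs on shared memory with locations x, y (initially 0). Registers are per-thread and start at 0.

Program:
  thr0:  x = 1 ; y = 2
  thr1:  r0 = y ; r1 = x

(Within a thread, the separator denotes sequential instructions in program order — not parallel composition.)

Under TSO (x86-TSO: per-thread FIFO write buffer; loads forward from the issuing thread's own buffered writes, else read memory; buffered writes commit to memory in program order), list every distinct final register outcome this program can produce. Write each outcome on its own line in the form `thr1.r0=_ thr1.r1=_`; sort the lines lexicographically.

outcome vector order: (thr1.r0,thr1.r1)
|TSO outcomes| = 3

thr1.r0=0 thr1.r1=0
thr1.r0=0 thr1.r1=1
thr1.r0=2 thr1.r1=1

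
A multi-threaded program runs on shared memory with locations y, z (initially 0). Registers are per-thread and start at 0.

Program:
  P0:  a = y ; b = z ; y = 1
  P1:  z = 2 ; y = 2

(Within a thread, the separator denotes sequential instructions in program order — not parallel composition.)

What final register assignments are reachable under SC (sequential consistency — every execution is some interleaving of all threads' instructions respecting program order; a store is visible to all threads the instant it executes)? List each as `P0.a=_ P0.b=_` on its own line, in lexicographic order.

outcome vector order: (P0.a,P0.b)
|SC outcomes| = 3

P0.a=0 P0.b=0
P0.a=0 P0.b=2
P0.a=2 P0.b=2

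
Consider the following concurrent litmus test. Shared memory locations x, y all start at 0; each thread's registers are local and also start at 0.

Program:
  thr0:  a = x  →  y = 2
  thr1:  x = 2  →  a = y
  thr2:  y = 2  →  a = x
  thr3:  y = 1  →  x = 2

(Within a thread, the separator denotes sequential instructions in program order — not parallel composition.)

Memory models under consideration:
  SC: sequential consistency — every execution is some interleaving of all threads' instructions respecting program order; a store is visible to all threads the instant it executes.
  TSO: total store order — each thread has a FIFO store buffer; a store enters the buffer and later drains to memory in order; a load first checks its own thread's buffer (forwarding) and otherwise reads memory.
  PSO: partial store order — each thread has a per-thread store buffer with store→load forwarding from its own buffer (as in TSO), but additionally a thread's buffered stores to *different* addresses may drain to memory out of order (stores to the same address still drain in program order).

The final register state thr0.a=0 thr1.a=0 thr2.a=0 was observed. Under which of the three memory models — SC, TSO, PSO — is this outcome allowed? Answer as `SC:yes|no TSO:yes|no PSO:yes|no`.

outcome vector order: (thr0.a,thr1.a,thr2.a)
SC (10): 0/0/2, 0/1/0, 0/1/2, 0/2/0, 0/2/2, 2/0/2, 2/1/0, 2/1/2, 2/2/0, 2/2/2
TSO (12): 0/0/0, 0/0/2, 0/1/0, 0/1/2, 0/2/0, 0/2/2, 2/0/0, 2/0/2, 2/1/0, 2/1/2, 2/2/0, 2/2/2
PSO (12): 0/0/0, 0/0/2, 0/1/0, 0/1/2, 0/2/0, 0/2/2, 2/0/0, 2/0/2, 2/1/0, 2/1/2, 2/2/0, 2/2/2
target 0/0/0 ∈ {TSO,PSO}

SC:no TSO:yes PSO:yes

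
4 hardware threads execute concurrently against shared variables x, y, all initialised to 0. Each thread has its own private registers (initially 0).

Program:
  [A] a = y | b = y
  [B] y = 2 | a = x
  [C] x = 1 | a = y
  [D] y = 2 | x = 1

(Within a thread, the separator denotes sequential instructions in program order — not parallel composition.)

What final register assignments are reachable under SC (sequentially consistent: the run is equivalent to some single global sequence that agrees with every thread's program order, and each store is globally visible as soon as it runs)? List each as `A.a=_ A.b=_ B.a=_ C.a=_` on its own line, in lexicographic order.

outcome vector order: (A.a,A.b,B.a,C.a)
|SC outcomes| = 9

A.a=0 A.b=0 B.a=0 C.a=2
A.a=0 A.b=0 B.a=1 C.a=0
A.a=0 A.b=0 B.a=1 C.a=2
A.a=0 A.b=2 B.a=0 C.a=2
A.a=0 A.b=2 B.a=1 C.a=0
A.a=0 A.b=2 B.a=1 C.a=2
A.a=2 A.b=2 B.a=0 C.a=2
A.a=2 A.b=2 B.a=1 C.a=0
A.a=2 A.b=2 B.a=1 C.a=2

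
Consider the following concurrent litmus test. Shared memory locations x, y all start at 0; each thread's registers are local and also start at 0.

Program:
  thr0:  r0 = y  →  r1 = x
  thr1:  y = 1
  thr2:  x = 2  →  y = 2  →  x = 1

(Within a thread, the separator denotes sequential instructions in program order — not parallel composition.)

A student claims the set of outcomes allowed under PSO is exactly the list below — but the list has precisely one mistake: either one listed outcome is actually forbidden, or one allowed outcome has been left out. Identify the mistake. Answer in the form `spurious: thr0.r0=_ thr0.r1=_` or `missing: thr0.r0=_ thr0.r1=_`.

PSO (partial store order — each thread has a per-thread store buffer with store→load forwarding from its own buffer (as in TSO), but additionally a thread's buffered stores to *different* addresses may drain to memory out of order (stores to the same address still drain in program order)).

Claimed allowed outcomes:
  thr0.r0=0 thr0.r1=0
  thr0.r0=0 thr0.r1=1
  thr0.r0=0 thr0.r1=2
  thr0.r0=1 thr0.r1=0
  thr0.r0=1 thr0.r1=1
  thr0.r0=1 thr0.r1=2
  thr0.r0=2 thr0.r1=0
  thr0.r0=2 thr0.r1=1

outcome vector order: (thr0.r0,thr0.r1)
under PSO → (0,0) (0,1) (0,2) (1,0) (1,1) (1,2) (2,0) (2,1) (2,2)
PSO∖claimed = {(2,2)}

missing: thr0.r0=2 thr0.r1=2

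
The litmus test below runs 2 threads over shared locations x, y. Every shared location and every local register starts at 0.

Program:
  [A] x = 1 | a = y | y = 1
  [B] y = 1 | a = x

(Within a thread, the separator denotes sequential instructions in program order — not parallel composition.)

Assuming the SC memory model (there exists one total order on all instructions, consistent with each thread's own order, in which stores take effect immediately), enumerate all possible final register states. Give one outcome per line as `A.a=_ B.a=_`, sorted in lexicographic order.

outcome vector order: (A.a,B.a)
|SC outcomes| = 3

A.a=0 B.a=1
A.a=1 B.a=0
A.a=1 B.a=1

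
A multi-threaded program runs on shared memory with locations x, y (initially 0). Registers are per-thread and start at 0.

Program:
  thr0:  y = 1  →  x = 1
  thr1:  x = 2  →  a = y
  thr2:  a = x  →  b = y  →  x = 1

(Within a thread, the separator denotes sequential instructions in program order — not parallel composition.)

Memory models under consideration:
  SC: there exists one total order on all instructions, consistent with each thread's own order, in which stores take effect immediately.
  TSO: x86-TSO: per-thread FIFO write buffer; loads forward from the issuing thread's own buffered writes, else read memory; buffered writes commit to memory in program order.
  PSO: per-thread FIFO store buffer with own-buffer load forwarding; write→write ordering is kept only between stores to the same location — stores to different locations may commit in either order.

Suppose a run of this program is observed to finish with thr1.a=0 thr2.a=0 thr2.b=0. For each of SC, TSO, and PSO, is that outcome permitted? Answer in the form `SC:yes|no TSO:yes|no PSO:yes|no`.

outcome vector order: (thr1.a,thr2.a,thr2.b)
under SC → 0/0/0, 0/0/1, 0/1/1, 0/2/0, 0/2/1, 1/0/0, 1/0/1, 1/1/1, 1/2/0, 1/2/1
under TSO → 0/0/0, 0/0/1, 0/1/1, 0/2/0, 0/2/1, 1/0/0, 1/0/1, 1/1/1, 1/2/0, 1/2/1
under PSO → 0/0/0, 0/0/1, 0/1/0, 0/1/1, 0/2/0, 0/2/1, 1/0/0, 1/0/1, 1/1/0, 1/1/1, 1/2/0, 1/2/1
target 0/0/0 ∈ {SC,TSO,PSO}

SC:yes TSO:yes PSO:yes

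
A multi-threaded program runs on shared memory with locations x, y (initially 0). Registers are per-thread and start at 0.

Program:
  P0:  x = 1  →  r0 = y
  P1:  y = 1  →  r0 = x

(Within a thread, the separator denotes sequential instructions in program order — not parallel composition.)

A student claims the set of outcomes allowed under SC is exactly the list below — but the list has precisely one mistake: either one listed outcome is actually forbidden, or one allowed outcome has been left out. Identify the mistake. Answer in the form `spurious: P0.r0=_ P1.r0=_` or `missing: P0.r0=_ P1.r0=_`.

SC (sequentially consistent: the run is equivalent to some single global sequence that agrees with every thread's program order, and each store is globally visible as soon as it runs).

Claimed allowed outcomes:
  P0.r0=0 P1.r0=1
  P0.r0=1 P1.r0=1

missing: P0.r0=1 P1.r0=0

outcome vector order: (P0.r0,P1.r0)
under SC → (0,1); (1,0); (1,1)
SC∖claimed = {(1,0)}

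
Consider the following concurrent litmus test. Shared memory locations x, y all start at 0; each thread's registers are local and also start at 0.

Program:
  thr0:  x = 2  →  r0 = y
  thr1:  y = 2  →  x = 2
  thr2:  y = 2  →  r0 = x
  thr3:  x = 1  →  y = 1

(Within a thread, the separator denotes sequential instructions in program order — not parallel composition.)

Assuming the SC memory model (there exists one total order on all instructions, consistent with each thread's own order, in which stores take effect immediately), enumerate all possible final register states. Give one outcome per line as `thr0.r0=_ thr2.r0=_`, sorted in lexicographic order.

thr0.r0=0 thr2.r0=1
thr0.r0=0 thr2.r0=2
thr0.r0=1 thr2.r0=0
thr0.r0=1 thr2.r0=1
thr0.r0=1 thr2.r0=2
thr0.r0=2 thr2.r0=0
thr0.r0=2 thr2.r0=1
thr0.r0=2 thr2.r0=2

outcome vector order: (thr0.r0,thr2.r0)
|SC outcomes| = 8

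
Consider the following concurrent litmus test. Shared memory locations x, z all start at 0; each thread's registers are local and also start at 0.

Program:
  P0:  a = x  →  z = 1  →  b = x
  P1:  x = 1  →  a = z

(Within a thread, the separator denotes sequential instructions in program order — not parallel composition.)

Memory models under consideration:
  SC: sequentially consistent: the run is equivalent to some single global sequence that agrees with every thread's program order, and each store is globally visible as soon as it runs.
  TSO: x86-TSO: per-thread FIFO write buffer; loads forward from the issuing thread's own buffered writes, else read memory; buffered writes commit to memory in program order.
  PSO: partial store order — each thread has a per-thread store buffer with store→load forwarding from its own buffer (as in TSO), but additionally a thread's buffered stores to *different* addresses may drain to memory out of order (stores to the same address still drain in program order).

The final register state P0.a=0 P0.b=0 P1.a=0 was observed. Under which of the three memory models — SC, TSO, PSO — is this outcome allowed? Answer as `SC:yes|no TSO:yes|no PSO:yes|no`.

SC:no TSO:yes PSO:yes

outcome vector order: (P0.a,P0.b,P1.a)
SC: 5 outcomes — {001; 010; 011; 110; 111}
TSO: 6 outcomes — {000; 001; 010; 011; 110; 111}
PSO: 6 outcomes — {000; 001; 010; 011; 110; 111}
target 000 ∈ {TSO,PSO}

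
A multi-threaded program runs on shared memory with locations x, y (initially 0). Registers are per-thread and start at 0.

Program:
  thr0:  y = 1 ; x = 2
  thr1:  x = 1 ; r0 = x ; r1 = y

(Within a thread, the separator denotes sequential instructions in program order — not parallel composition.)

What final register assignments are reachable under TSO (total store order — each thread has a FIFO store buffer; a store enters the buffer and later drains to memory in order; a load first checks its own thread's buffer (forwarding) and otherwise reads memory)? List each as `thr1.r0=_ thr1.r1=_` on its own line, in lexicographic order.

outcome vector order: (thr1.r0,thr1.r1)
|TSO outcomes| = 3

thr1.r0=1 thr1.r1=0
thr1.r0=1 thr1.r1=1
thr1.r0=2 thr1.r1=1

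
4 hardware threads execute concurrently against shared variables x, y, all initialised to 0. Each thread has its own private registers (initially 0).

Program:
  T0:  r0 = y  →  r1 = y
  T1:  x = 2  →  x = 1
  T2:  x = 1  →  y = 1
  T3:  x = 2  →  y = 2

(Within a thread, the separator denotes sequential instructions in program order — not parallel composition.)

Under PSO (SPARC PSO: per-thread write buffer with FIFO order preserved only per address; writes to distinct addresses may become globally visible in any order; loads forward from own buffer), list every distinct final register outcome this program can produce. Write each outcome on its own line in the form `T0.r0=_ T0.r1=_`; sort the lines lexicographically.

outcome vector order: (T0.r0,T0.r1)
|PSO outcomes| = 7

T0.r0=0 T0.r1=0
T0.r0=0 T0.r1=1
T0.r0=0 T0.r1=2
T0.r0=1 T0.r1=1
T0.r0=1 T0.r1=2
T0.r0=2 T0.r1=1
T0.r0=2 T0.r1=2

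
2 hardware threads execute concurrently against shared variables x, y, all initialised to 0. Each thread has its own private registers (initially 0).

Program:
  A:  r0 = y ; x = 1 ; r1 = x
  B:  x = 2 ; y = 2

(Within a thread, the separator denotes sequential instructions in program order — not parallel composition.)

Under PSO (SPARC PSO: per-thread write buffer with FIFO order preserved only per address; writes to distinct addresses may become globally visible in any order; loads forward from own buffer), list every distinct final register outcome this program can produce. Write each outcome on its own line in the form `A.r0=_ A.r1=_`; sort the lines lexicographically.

outcome vector order: (A.r0,A.r1)
|PSO outcomes| = 4

A.r0=0 A.r1=1
A.r0=0 A.r1=2
A.r0=2 A.r1=1
A.r0=2 A.r1=2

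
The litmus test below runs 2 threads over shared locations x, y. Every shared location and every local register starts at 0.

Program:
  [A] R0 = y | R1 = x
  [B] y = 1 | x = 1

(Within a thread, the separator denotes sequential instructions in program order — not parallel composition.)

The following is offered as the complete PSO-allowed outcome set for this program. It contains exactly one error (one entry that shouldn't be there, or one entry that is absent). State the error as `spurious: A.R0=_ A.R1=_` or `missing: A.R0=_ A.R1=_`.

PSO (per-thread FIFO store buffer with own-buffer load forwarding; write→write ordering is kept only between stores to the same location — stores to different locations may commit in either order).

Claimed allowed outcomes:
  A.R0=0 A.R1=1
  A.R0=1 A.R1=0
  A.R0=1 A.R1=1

missing: A.R0=0 A.R1=0

outcome vector order: (A.R0,A.R1)
PSO: 4 outcomes — {(0,0), (0,1), (1,0), (1,1)}
PSO∖claimed = {(0,0)}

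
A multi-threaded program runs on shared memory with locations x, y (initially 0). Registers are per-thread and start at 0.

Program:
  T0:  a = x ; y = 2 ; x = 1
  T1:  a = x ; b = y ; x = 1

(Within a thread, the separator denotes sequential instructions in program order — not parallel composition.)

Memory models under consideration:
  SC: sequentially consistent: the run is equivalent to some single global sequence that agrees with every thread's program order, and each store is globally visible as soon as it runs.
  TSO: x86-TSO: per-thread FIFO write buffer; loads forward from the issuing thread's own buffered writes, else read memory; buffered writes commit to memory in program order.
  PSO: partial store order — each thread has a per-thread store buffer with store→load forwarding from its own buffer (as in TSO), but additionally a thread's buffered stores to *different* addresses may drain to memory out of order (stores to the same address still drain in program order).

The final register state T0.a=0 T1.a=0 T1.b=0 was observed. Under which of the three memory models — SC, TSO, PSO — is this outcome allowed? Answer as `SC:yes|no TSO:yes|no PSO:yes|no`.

SC:yes TSO:yes PSO:yes

outcome vector order: (T0.a,T1.a,T1.b)
[SC] allowed = {000; 002; 012; 100}
[TSO] allowed = {000; 002; 012; 100}
[PSO] allowed = {000; 002; 010; 012; 100}
target 000 ∈ {SC,TSO,PSO}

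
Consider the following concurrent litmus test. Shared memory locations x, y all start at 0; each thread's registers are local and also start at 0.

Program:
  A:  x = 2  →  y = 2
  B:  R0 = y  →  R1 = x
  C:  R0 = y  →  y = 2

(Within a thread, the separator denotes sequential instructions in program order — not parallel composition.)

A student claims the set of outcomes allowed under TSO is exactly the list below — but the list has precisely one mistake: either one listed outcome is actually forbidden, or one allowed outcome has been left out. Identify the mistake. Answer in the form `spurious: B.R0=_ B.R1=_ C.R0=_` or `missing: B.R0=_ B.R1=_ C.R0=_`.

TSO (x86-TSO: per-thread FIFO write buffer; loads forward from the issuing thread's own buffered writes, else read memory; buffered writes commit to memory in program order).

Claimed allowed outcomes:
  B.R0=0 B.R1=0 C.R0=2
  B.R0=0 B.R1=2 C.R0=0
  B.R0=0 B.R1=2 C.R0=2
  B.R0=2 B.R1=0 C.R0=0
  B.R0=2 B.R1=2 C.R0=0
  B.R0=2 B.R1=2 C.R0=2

outcome vector order: (B.R0,B.R1,C.R0)
[TSO] allowed = {<0 0 0>, <0 0 2>, <0 2 0>, <0 2 2>, <2 0 0>, <2 2 0>, <2 2 2>}
TSO∖claimed = {<0 0 0>}

missing: B.R0=0 B.R1=0 C.R0=0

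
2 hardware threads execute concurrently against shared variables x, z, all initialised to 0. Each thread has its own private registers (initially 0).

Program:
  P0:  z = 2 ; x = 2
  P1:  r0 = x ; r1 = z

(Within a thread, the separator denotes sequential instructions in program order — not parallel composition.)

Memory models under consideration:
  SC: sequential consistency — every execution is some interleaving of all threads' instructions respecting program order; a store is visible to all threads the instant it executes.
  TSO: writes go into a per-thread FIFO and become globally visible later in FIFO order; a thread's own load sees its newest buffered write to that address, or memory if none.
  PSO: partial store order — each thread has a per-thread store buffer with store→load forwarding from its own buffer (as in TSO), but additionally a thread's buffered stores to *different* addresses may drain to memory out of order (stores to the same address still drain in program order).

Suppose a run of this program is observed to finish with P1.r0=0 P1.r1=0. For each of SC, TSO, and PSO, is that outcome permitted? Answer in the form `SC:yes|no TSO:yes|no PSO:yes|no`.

SC:yes TSO:yes PSO:yes

outcome vector order: (P1.r0,P1.r1)
SC: 3 outcomes — {00, 02, 22}
TSO: 3 outcomes — {00, 02, 22}
PSO: 4 outcomes — {00, 02, 20, 22}
target 00 ∈ {SC,TSO,PSO}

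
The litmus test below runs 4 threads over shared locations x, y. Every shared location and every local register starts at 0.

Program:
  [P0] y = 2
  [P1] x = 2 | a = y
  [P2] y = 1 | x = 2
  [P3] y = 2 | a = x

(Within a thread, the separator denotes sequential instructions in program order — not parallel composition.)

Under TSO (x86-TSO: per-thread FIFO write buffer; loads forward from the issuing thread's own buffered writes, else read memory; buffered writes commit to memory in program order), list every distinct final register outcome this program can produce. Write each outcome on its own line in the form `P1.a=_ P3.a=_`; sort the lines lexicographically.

P1.a=0 P3.a=0
P1.a=0 P3.a=2
P1.a=1 P3.a=0
P1.a=1 P3.a=2
P1.a=2 P3.a=0
P1.a=2 P3.a=2

outcome vector order: (P1.a,P3.a)
|TSO outcomes| = 6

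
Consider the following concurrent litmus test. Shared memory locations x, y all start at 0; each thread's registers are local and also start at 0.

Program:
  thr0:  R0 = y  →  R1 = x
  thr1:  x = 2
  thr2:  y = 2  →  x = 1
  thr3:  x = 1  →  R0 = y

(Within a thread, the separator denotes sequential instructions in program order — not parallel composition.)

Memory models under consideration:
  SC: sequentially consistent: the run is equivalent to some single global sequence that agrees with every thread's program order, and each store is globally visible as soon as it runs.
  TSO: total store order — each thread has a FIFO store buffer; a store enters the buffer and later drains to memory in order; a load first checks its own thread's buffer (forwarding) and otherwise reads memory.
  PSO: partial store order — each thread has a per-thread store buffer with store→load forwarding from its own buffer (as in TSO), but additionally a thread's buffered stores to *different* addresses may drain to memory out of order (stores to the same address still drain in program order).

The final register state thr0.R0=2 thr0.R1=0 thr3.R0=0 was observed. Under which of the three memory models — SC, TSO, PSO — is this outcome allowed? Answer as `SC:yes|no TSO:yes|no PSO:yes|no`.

SC:no TSO:yes PSO:yes

outcome vector order: (thr0.R0,thr0.R1,thr3.R0)
[SC] allowed = {(0,0,0) (0,0,2) (0,1,0) (0,1,2) (0,2,0) (0,2,2) (2,0,2) (2,1,0) (2,1,2) (2,2,0) (2,2,2)}
[TSO] allowed = {(0,0,0) (0,0,2) (0,1,0) (0,1,2) (0,2,0) (0,2,2) (2,0,0) (2,0,2) (2,1,0) (2,1,2) (2,2,0) (2,2,2)}
[PSO] allowed = {(0,0,0) (0,0,2) (0,1,0) (0,1,2) (0,2,0) (0,2,2) (2,0,0) (2,0,2) (2,1,0) (2,1,2) (2,2,0) (2,2,2)}
target (2,0,0) ∈ {TSO,PSO}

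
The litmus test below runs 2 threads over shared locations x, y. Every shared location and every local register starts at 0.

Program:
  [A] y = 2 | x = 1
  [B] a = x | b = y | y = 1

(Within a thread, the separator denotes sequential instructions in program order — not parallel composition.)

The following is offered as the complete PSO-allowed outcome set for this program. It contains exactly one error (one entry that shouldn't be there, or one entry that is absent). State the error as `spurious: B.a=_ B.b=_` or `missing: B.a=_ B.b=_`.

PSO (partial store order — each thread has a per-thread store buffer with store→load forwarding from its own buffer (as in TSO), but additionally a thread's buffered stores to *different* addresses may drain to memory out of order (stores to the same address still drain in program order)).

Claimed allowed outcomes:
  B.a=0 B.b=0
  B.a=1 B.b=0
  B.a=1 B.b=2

missing: B.a=0 B.b=2

outcome vector order: (B.a,B.b)
PSO: 4 outcomes — {0/0, 0/2, 1/0, 1/2}
PSO∖claimed = {0/2}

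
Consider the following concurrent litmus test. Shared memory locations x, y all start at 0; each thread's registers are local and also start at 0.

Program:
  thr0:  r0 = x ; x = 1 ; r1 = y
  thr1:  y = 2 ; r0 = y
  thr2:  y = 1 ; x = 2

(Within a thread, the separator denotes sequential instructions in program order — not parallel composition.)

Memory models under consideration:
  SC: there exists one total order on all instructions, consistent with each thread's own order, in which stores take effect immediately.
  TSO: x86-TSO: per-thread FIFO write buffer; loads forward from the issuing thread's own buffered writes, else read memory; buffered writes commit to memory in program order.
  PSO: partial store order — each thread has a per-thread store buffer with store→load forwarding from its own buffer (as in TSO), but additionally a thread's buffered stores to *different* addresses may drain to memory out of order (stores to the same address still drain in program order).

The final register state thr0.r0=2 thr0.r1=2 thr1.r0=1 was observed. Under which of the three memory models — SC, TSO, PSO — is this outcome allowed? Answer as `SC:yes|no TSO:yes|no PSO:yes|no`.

outcome vector order: (thr0.r0,thr0.r1,thr1.r0)
[SC] allowed = {001 002 011 012 021 022 211 212 222}
[TSO] allowed = {001 002 011 012 021 022 211 212 222}
[PSO] allowed = {001 002 011 012 021 022 201 202 211 212 221 222}
target 221 ∈ {PSO}

SC:no TSO:no PSO:yes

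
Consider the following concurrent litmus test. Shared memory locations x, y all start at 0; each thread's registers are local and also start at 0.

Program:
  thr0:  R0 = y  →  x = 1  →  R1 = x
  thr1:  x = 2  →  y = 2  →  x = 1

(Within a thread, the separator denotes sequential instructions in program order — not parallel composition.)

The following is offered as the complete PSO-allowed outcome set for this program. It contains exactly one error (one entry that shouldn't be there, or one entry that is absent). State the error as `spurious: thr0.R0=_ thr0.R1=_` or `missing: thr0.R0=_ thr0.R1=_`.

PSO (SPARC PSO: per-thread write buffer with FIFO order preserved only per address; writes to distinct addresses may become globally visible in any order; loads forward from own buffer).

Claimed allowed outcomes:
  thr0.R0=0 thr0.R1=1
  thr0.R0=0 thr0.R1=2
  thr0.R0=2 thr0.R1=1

outcome vector order: (thr0.R0,thr0.R1)
under PSO → 01, 02, 21, 22
PSO∖claimed = {22}

missing: thr0.R0=2 thr0.R1=2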